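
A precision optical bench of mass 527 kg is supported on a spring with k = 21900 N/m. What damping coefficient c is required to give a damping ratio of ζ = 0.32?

2170 N·s/m

c_c = 2√(k·m) = 2√(21900 × 527) = 6794 N·s/m.
c = ζ·c_c = 0.32 × 6794 = 2174 N·s/m.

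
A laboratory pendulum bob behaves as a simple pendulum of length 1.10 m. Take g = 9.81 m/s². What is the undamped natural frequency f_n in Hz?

0.475 Hz

For a simple pendulum ω_n = √(g/L) = √(9.81/1.10) = √8.918 = 2.986 rad/s.
f_n = ω_n/(2π) = 2.986/6.283 = 0.4753 Hz.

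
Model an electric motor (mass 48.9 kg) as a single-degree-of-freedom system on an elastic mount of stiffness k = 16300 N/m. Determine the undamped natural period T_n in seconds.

ω_n = √(k/m) = √(16300/48.9) = √333.3 = 18.26 rad/s.
T_n = 2π/ω_n = 6.283/18.26 = 0.3441 s.

0.344 s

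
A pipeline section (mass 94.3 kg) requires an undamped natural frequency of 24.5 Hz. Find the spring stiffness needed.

ω_n = 2πf_n = 2π × 24.5 = 153.9 rad/s.
k = m·ω_n² = 94.3 × 153.9² = 94.3 × 23700 = 2235000 N/m.

2230000 N/m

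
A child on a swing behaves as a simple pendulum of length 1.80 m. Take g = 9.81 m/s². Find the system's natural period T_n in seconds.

2.69 s

For a simple pendulum ω_n = √(g/L) = √(9.81/1.80) = √5.450 = 2.335 rad/s.
T_n = 2π/ω_n = 6.283/2.335 = 2.691 s.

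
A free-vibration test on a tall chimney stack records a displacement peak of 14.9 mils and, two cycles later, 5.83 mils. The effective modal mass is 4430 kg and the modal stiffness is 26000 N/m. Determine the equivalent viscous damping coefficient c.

1600 N·s/m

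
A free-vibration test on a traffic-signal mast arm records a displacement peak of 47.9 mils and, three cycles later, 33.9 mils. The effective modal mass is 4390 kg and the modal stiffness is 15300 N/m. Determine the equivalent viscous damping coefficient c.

Logarithmic decrement δ = (1/n)·ln(x₀/x_n) = (1/3)·ln(47.9/33.9) = (1/3)·ln(1.413) = 0.1152.
ζ = δ/√(4π² + δ²) = 0.1152/√(39.48 + 0.0133) = 0.1152/6.284 = 0.01834.
c = ζ · 2√(km) = 0.01834 × 2√(15300 × 4390) = 0.01834 × 16390 = 300.6 N·s/m.

301 N·s/m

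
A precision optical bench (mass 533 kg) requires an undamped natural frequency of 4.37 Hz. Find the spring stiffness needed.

402000 N/m

ω_n = 2πf_n = 2π × 4.37 = 27.46 rad/s.
k = m·ω_n² = 533 × 27.46² = 533 × 753.9 = 401800 N/m.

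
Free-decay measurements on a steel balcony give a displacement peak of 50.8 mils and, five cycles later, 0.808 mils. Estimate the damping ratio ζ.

0.131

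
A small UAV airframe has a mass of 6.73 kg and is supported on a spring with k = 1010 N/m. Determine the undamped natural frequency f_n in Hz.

1.95 Hz

ω_n = √(k/m) = √(1010/6.73) = √150.1 = 12.25 rad/s.
f_n = ω_n/(2π) = 12.25/6.283 = 1.950 Hz.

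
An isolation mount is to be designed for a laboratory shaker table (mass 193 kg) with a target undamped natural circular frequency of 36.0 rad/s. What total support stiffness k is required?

250000 N/m

k = m·ω_n² = 193 × 36.00² = 193 × 1296 = 250100 N/m.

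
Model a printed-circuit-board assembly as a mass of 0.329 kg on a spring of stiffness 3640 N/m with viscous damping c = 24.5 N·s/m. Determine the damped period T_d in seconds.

ω_n = √(k/m) = √(3640/0.329) = 105.2 rad/s.
Critical damping c_c = 2√(k·m) = 2√(3640 × 0.329) = 69.21 N·s/m, so ζ = c/c_c = 24.5/69.21 = 0.3540.
ω_d = ω_n√(1 − ζ²) = 105.2 × √(1 − 0.125) = 98.37 rad/s.
T_d = 2π/ω_d = 0.06387 s.

0.0639 s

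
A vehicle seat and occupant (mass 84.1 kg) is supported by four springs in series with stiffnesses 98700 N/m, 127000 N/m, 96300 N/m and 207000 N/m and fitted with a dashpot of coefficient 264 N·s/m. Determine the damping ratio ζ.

0.0830

Series springs: 1/k_eq = 1/98700 + 1/127000 + 1/96300 + 1/207000 = 3.322×10^-5, so k_eq = 30100 N/m.
ω_n = √(k_eq/m) = √(30100/84.1) = 18.92 rad/s.
Critical damping c_c = 2√(k_eq·m) = 2√(30100 × 84.1) = 3182 N·s/m, so ζ = c/c_c = 264/3182 = 0.08296.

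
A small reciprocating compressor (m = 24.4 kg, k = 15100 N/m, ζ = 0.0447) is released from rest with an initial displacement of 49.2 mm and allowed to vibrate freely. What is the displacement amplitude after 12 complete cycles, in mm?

1.69 mm

Logarithmic decrement δ = 2πζ/√(1 − ζ²) = 2π × 0.04470/√(1 − 0.00200) = 0.2811.
After n cycles, x_n/x₀ = e^(−nδ), so x_12 = 49.2 × e^(−12 × 0.2811) = 49.2 × 0.03426 = 1.686 mm.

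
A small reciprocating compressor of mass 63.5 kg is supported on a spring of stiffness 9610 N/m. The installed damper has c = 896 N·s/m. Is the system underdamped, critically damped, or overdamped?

c_c = 2√(k·m) = 1562 N·s/m; ζ = c/c_c = 896/1562 = 0.573.
Since ζ < 1 the system is underdamped.

underdamped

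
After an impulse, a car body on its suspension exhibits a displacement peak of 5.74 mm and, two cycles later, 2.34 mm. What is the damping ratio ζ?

Logarithmic decrement δ = (1/n)·ln(x₀/x_n) = (1/2)·ln(5.74/2.34) = (1/2)·ln(2.453) = 0.4487.
ζ = δ/√(4π² + δ²) = 0.4487/√(39.48 + 0.201) = 0.4487/6.299 = 0.07122.

0.0712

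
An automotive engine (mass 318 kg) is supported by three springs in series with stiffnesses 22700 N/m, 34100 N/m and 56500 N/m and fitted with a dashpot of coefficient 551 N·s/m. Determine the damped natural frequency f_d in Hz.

0.925 Hz

Series springs: 1/k_eq = 1/22700 + 1/34100 + 1/56500 = 9.108×10^-5, so k_eq = 10980 N/m.
ω_n = √(k_eq/m) = √(10980/318) = 5.876 rad/s.
Critical damping c_c = 2√(k_eq·m) = 2√(10980 × 318) = 3737 N·s/m, so ζ = c/c_c = 551/3737 = 0.1474.
ω_d = ω_n√(1 − ζ²) = 5.876 × √(1 − 0.0217) = 5.812 rad/s.
f_d = ω_d/(2π) = 0.9250 Hz.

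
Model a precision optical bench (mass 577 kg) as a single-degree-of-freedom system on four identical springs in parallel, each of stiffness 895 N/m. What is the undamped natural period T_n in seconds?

2.52 s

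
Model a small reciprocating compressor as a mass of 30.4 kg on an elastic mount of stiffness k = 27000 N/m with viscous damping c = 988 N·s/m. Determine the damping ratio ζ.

ω_n = √(k/m) = √(27000/30.4) = 29.80 rad/s.
Critical damping c_c = 2√(k·m) = 2√(27000 × 30.4) = 1812 N·s/m, so ζ = c/c_c = 988/1812 = 0.5453.

0.545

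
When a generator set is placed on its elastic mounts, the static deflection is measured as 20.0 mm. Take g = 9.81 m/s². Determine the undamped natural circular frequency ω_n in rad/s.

ω_n = √(g/δ_st) = √(9.81/0.0200) = √490.5 = 22.15 rad/s.

22.1 rad/s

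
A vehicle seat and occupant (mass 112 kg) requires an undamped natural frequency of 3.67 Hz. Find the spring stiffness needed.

59600 N/m

ω_n = 2πf_n = 2π × 3.67 = 23.06 rad/s.
k = m·ω_n² = 112 × 23.06² = 112 × 531.7 = 59550 N/m.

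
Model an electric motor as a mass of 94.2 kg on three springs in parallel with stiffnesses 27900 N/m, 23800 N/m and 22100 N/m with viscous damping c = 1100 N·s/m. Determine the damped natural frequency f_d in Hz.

4.36 Hz

Parallel springs add: k_eq = 27900 + 23800 + 22100 = 73800 N/m.
ω_n = √(k_eq/m) = √(73800/94.2) = 27.99 rad/s.
Critical damping c_c = 2√(k_eq·m) = 2√(73800 × 94.2) = 5273 N·s/m, so ζ = c/c_c = 1100/5273 = 0.2086.
ω_d = ω_n√(1 − ζ²) = 27.99 × √(1 − 0.0435) = 27.37 rad/s.
f_d = ω_d/(2π) = 4.357 Hz.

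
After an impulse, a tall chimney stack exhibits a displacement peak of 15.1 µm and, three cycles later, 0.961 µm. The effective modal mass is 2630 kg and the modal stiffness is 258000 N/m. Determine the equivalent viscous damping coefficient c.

Logarithmic decrement δ = (1/n)·ln(x₀/x_n) = (1/3)·ln(15.1/0.961) = (1/3)·ln(15.71) = 0.9182.
ζ = δ/√(4π² + δ²) = 0.9182/√(39.48 + 0.843) = 0.9182/6.350 = 0.1446.
c = ζ · 2√(km) = 0.1446 × 2√(258000 × 2630) = 0.1446 × 52100 = 7533 N·s/m.

7530 N·s/m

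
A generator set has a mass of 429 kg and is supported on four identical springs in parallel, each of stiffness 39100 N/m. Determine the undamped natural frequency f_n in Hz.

3.04 Hz

Parallel springs add: k_eq = 4 × 39100 = 156400 N/m.
ω_n = √(k_eq/m) = √(156400/429) = √364.6 = 19.09 rad/s.
f_n = ω_n/(2π) = 19.09/6.283 = 3.039 Hz.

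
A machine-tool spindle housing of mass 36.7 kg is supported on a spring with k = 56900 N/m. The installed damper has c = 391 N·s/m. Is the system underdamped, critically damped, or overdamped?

underdamped

c_c = 2√(k·m) = 2890 N·s/m; ζ = c/c_c = 391/2890 = 0.135.
Since ζ < 1 the system is underdamped.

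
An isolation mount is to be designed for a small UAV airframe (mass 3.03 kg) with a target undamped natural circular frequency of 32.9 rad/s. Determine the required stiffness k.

k = m·ω_n² = 3.03 × 32.90² = 3.03 × 1082 = 3280 N/m.

3280 N/m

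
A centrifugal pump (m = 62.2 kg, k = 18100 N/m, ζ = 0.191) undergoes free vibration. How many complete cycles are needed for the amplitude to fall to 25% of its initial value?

Logarithmic decrement δ = 2πζ/√(1 − ζ²) = 2π × 0.1910/√(1 − 0.0365) = 1.223.
x_n/x₀ = e^(−nδ) ≤ 0.25; take ln: n ≥ ln(1/0.25)/δ = 1.386/1.223 = 1.134.
So 2 complete cycles are required.

2 cycles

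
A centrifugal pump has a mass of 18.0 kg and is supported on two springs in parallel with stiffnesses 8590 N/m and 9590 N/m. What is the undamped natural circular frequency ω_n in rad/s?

31.8 rad/s

Parallel springs add: k_eq = 8590 + 9590 = 18180 N/m.
ω_n = √(k_eq/m) = √(18180/18.0) = √1010 = 31.78 rad/s.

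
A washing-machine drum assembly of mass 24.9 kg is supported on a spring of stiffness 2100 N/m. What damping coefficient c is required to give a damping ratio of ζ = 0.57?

261 N·s/m

c_c = 2√(k·m) = 2√(2100 × 24.9) = 457.3 N·s/m.
c = ζ·c_c = 0.57 × 457.3 = 260.7 N·s/m.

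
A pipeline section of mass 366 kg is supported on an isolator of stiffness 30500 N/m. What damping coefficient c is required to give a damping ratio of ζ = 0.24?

1600 N·s/m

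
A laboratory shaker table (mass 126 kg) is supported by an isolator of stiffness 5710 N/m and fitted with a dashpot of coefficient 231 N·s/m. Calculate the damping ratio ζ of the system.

0.136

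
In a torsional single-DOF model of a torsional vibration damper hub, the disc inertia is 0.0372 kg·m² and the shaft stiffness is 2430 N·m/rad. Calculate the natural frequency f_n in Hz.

ω_n = √(k_t/J) = √(2430/0.0372) = √65320 = 255.6 rad/s.
f_n = ω_n/(2π) = 255.6/6.283 = 40.68 Hz.

40.7 Hz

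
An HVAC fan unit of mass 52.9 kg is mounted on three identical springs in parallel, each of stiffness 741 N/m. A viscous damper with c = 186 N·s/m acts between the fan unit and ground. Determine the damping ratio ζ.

Parallel springs add: k_eq = 3 × 741 = 2223 N/m.
ω_n = √(k_eq/m) = √(2223/52.9) = 6.482 rad/s.
Critical damping c_c = 2√(k_eq·m) = 2√(2223 × 52.9) = 685.8 N·s/m, so ζ = c/c_c = 186/685.8 = 0.2712.

0.271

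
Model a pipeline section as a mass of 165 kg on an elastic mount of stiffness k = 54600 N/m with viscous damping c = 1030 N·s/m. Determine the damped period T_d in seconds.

0.351 s

ω_n = √(k/m) = √(54600/165) = 18.19 rad/s.
Critical damping c_c = 2√(k·m) = 2√(54600 × 165) = 6003 N·s/m, so ζ = c/c_c = 1030/6003 = 0.1716.
ω_d = ω_n√(1 − ζ²) = 18.19 × √(1 − 0.0294) = 17.92 rad/s.
T_d = 2π/ω_d = 0.3506 s.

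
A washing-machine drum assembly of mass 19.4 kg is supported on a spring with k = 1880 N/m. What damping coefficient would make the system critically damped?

c_c = 2√(k·m) = 2√(1880 × 19.4) = 2 × 191.0 = 382.0 N·s/m.

382 N·s/m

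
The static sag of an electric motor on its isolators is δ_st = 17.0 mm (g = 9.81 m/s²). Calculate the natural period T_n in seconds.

0.262 s

ω_n = √(g/δ_st) = √(9.81/0.0170) = √577.1 = 24.02 rad/s.
T_n = 2π/ω_n = 6.283/24.02 = 0.2616 s.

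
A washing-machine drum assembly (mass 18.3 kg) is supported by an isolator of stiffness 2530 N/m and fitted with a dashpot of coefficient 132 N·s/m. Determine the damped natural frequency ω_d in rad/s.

11.2 rad/s

ω_n = √(k/m) = √(2530/18.3) = 11.76 rad/s.
Critical damping c_c = 2√(k·m) = 2√(2530 × 18.3) = 430.3 N·s/m, so ζ = c/c_c = 132/430.3 = 0.3067.
ω_d = ω_n√(1 − ζ²) = 11.76 × √(1 − 0.0941) = 11.19 rad/s.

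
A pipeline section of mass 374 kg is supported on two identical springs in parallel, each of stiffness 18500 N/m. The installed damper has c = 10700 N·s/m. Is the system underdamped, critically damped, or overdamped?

Parallel springs add: k_eq = 2 × 18500 = 37000 N/m.
c_c = 2√(k_eq·m) = 7440 N·s/m; ζ = c/c_c = 10700/7440 = 1.44.
Since ζ > 1 the system is overdamped.

overdamped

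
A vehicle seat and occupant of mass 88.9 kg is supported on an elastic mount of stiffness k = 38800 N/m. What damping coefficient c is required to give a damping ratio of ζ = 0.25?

c_c = 2√(k·m) = 2√(38800 × 88.9) = 3714 N·s/m.
c = ζ·c_c = 0.25 × 3714 = 928.6 N·s/m.

929 N·s/m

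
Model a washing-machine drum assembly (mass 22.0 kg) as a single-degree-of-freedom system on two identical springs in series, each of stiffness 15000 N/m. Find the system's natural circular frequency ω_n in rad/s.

Series springs: 1/k_eq = 2/15000, so k_eq = 15000/2 = 7500 N/m.
ω_n = √(k_eq/m) = √(7500/22.0) = √340.9 = 18.46 rad/s.

18.5 rad/s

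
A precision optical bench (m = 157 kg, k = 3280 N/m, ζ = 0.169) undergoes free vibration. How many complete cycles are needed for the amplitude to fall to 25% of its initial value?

Logarithmic decrement δ = 2πζ/√(1 − ζ²) = 2π × 0.1690/√(1 − 0.0286) = 1.077.
x_n/x₀ = e^(−nδ) ≤ 0.25; take ln: n ≥ ln(1/0.25)/δ = 1.386/1.077 = 1.287.
So 2 complete cycles are required.

2 cycles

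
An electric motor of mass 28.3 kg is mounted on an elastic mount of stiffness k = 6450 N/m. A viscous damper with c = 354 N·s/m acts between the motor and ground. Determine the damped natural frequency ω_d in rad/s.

13.7 rad/s

ω_n = √(k/m) = √(6450/28.3) = 15.10 rad/s.
Critical damping c_c = 2√(k·m) = 2√(6450 × 28.3) = 854.5 N·s/m, so ζ = c/c_c = 354/854.5 = 0.4143.
ω_d = ω_n√(1 − ζ²) = 15.10 × √(1 − 0.172) = 13.74 rad/s.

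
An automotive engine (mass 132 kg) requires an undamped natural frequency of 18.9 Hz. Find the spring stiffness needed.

ω_n = 2πf_n = 2π × 18.9 = 118.8 rad/s.
k = m·ω_n² = 132 × 118.8² = 132 × 14100 = 1861000 N/m.

1860000 N/m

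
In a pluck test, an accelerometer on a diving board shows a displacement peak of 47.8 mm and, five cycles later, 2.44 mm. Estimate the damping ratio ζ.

Logarithmic decrement δ = (1/n)·ln(x₀/x_n) = (1/5)·ln(47.8/2.44) = (1/5)·ln(19.59) = 0.5950.
ζ = δ/√(4π² + δ²) = 0.5950/√(39.48 + 0.354) = 0.5950/6.311 = 0.09428.

0.0943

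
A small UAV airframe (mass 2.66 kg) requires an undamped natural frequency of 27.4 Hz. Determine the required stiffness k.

78800 N/m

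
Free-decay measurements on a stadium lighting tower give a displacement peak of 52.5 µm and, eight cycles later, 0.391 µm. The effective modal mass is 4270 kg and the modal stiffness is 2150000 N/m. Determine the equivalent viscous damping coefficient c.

Logarithmic decrement δ = (1/n)·ln(x₀/x_n) = (1/8)·ln(52.5/0.391) = (1/8)·ln(134.3) = 0.6125.
ζ = δ/√(4π² + δ²) = 0.6125/√(39.48 + 0.375) = 0.6125/6.313 = 0.09702.
c = ζ · 2√(km) = 0.09702 × 2√(2150000 × 4270) = 0.09702 × 191600 = 18590 N·s/m.

18600 N·s/m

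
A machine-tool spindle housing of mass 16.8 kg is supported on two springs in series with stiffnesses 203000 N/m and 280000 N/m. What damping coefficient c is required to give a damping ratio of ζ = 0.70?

1970 N·s/m

Series springs: 1/k_eq = 1/203000 + 1/280000 = 8.498×10^-6, so k_eq = 117700 N/m.
c_c = 2√(k_eq·m) = 2√(117700 × 16.8) = 2812 N·s/m.
c = ζ·c_c = 0.70 × 2812 = 1969 N·s/m.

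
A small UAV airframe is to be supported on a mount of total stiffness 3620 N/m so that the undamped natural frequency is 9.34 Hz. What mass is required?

ω_n = 2πf_n = 2π × 9.34 = 58.68 rad/s.
m = k/ω_n² = 3620/58.68² = 3620/3444 = 1.051 kg.

1.05 kg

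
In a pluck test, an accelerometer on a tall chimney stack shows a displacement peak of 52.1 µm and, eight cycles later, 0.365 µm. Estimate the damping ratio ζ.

0.0982

Logarithmic decrement δ = (1/n)·ln(x₀/x_n) = (1/8)·ln(52.1/0.365) = (1/8)·ln(142.7) = 0.6201.
ζ = δ/√(4π² + δ²) = 0.6201/√(39.48 + 0.385) = 0.6201/6.314 = 0.09822.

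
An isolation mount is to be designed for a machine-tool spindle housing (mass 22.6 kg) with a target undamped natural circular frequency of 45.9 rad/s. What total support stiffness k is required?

47600 N/m

k = m·ω_n² = 22.6 × 45.90² = 22.6 × 2107 = 47610 N/m.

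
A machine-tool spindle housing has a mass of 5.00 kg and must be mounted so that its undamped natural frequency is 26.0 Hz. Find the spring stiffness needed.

ω_n = 2πf_n = 2π × 26.0 = 163.4 rad/s.
k = m·ω_n² = 5.00 × 163.4² = 5.00 × 26690 = 133400 N/m.

133000 N/m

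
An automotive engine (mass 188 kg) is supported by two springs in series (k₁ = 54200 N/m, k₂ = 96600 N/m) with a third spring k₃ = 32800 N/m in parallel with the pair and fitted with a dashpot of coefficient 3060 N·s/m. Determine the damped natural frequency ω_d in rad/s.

Series pair: k_s = k₁k₂/(k₁+k₂) = (54200)(96600)/(54200 + 96600) = 34720 N/m. In parallel with k₃: k_eq = 34720 + 32800 = 67520 N/m.
ω_n = √(k_eq/m) = √(67520/188) = 18.95 rad/s.
Critical damping c_c = 2√(k_eq·m) = 2√(67520 × 188) = 7126 N·s/m, so ζ = c/c_c = 3060/7126 = 0.4294.
ω_d = ω_n√(1 − ζ²) = 18.95 × √(1 − 0.184) = 17.11 rad/s.

17.1 rad/s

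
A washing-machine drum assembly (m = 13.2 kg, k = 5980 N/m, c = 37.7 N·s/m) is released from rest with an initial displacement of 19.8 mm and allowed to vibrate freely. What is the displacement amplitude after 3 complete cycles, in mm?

ζ = c/(2√(km)) = 37.7/(2√(5980 × 13.2)) = 37.7/561.9 = 0.06709.
Logarithmic decrement δ = 2πζ/√(1 − ζ²) = 2π × 0.06709/√(1 − 0.00450) = 0.4225.
After n cycles, x_n/x₀ = e^(−nδ), so x_3 = 19.8 × e^(−3 × 0.4225) = 19.8 × 0.2815 = 5.574 mm.

5.57 mm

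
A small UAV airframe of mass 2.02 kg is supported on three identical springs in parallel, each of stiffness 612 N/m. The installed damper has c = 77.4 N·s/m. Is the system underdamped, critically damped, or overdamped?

underdamped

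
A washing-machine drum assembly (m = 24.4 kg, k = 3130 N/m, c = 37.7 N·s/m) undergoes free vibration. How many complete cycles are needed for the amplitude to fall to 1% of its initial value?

ζ = c/(2√(km)) = 37.7/(2√(3130 × 24.4)) = 37.7/552.7 = 0.06821.
Logarithmic decrement δ = 2πζ/√(1 − ζ²) = 2π × 0.06821/√(1 − 0.00465) = 0.4296.
x_n/x₀ = e^(−nδ) ≤ 0.01; take ln: n ≥ ln(1/0.01)/δ = 4.605/0.4296 = 10.72.
So 11 complete cycles are required.

11 cycles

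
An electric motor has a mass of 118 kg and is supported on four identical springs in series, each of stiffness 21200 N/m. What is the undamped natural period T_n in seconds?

0.938 s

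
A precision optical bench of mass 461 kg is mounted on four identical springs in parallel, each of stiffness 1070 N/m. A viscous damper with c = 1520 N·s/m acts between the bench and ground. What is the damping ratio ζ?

Parallel springs add: k_eq = 4 × 1070 = 4280 N/m.
ω_n = √(k_eq/m) = √(4280/461) = 3.047 rad/s.
Critical damping c_c = 2√(k_eq·m) = 2√(4280 × 461) = 2809 N·s/m, so ζ = c/c_c = 1520/2809 = 0.5411.

0.541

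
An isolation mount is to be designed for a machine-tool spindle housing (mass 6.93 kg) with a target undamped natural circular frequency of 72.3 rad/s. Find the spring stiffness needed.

36200 N/m

k = m·ω_n² = 6.93 × 72.30² = 6.93 × 5227 = 36230 N/m.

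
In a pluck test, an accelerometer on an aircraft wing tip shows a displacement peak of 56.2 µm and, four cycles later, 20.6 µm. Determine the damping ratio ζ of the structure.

0.0399

Logarithmic decrement δ = (1/n)·ln(x₀/x_n) = (1/4)·ln(56.2/20.6) = (1/4)·ln(2.728) = 0.2509.
ζ = δ/√(4π² + δ²) = 0.2509/√(39.48 + 0.0630) = 0.2509/6.288 = 0.03990.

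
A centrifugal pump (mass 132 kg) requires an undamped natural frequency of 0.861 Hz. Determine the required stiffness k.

3860 N/m

ω_n = 2πf_n = 2π × 0.861 = 5.410 rad/s.
k = m·ω_n² = 132 × 5.410² = 132 × 29.27 = 3863 N/m.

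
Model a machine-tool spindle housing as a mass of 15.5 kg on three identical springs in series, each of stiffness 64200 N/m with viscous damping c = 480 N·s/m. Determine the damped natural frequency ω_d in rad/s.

33.8 rad/s

Series springs: 1/k_eq = 3/64200, so k_eq = 64200/3 = 21400 N/m.
ω_n = √(k_eq/m) = √(21400/15.5) = 37.16 rad/s.
Critical damping c_c = 2√(k_eq·m) = 2√(21400 × 15.5) = 1152 N·s/m, so ζ = c/c_c = 480/1152 = 0.4167.
ω_d = ω_n√(1 − ζ²) = 37.16 × √(1 − 0.174) = 33.78 rad/s.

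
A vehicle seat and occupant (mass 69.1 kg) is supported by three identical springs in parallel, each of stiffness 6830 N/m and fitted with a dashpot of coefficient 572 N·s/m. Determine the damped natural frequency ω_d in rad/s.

Parallel springs add: k_eq = 3 × 6830 = 20490 N/m.
ω_n = √(k_eq/m) = √(20490/69.1) = 17.22 rad/s.
Critical damping c_c = 2√(k_eq·m) = 2√(20490 × 69.1) = 2380 N·s/m, so ζ = c/c_c = 572/2380 = 0.2404.
ω_d = ω_n√(1 − ζ²) = 17.22 × √(1 − 0.0578) = 16.72 rad/s.

16.7 rad/s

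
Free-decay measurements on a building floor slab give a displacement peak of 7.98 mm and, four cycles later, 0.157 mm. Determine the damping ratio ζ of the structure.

0.154

Logarithmic decrement δ = (1/n)·ln(x₀/x_n) = (1/4)·ln(7.98/0.157) = (1/4)·ln(50.83) = 0.9821.
ζ = δ/√(4π² + δ²) = 0.9821/√(39.48 + 0.965) = 0.9821/6.359 = 0.1544.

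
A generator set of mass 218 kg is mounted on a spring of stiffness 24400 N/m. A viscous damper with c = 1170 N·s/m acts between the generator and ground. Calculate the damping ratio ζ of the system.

ω_n = √(k/m) = √(24400/218) = 10.58 rad/s.
Critical damping c_c = 2√(k·m) = 2√(24400 × 218) = 4613 N·s/m, so ζ = c/c_c = 1170/4613 = 0.2536.

0.254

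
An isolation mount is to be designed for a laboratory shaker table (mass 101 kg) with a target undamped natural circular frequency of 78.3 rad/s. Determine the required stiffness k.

k = m·ω_n² = 101 × 78.30² = 101 × 6131 = 619200 N/m.

619000 N/m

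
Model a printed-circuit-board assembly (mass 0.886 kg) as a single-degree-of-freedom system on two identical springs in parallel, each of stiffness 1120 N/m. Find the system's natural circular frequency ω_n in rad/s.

50.3 rad/s

Parallel springs add: k_eq = 2 × 1120 = 2240 N/m.
ω_n = √(k_eq/m) = √(2240/0.886) = √2528 = 50.28 rad/s.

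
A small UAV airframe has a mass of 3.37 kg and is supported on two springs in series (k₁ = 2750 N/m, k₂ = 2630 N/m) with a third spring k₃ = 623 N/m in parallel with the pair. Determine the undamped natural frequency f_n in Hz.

Series pair: k_s = k₁k₂/(k₁+k₂) = (2750)(2630)/(2750 + 2630) = 1344 N/m. In parallel with k₃: k_eq = 1344 + 623 = 1967 N/m.
ω_n = √(k_eq/m) = √(1967/3.37) = √583.8 = 24.16 rad/s.
f_n = ω_n/(2π) = 24.16/6.283 = 3.845 Hz.

3.85 Hz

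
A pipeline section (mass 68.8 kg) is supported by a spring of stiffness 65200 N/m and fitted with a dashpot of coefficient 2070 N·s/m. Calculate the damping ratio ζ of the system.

0.489

ω_n = √(k/m) = √(65200/68.8) = 30.78 rad/s.
Critical damping c_c = 2√(k·m) = 2√(65200 × 68.8) = 4236 N·s/m, so ζ = c/c_c = 2070/4236 = 0.4887.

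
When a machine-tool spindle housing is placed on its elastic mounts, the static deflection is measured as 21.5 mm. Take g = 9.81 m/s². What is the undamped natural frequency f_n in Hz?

ω_n = √(g/δ_st) = √(9.81/0.0215) = √456.3 = 21.36 rad/s.
f_n = ω_n/(2π) = 21.36/6.283 = 3.400 Hz.

3.40 Hz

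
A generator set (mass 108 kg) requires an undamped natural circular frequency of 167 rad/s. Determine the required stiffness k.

k = m·ω_n² = 108 × 167.0² = 108 × 27890 = 3012000 N/m.

3010000 N/m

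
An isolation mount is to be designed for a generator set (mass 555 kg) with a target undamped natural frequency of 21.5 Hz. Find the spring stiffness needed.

ω_n = 2πf_n = 2π × 21.5 = 135.1 rad/s.
k = m·ω_n² = 555 × 135.1² = 555 × 18250 = 10130000 N/m.

10100000 N/m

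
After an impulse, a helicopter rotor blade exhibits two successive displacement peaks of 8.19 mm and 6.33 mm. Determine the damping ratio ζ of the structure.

Logarithmic decrement δ = (1/n)·ln(x₀/x_n) = (1/1)·ln(8.19/6.33) = (1/1)·ln(1.294) = 0.2576.
ζ = δ/√(4π² + δ²) = 0.2576/√(39.48 + 0.0664) = 0.2576/6.288 = 0.04097.

0.0410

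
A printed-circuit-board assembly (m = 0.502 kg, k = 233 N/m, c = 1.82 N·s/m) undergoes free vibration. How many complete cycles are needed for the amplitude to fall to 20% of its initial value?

4 cycles

ζ = c/(2√(km)) = 1.82/(2√(233 × 0.502)) = 1.82/21.63 = 0.08414.
Logarithmic decrement δ = 2πζ/√(1 − ζ²) = 2π × 0.08414/√(1 − 0.00708) = 0.5306.
x_n/x₀ = e^(−nδ) ≤ 0.2; take ln: n ≥ ln(1/0.2)/δ = 1.609/0.5306 = 3.033.
So 4 complete cycles are required.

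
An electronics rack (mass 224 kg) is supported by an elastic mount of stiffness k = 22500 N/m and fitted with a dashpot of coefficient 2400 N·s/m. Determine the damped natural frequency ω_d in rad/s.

8.47 rad/s

ω_n = √(k/m) = √(22500/224) = 10.02 rad/s.
Critical damping c_c = 2√(k·m) = 2√(22500 × 224) = 4490 N·s/m, so ζ = c/c_c = 2400/4490 = 0.5345.
ω_d = ω_n√(1 − ζ²) = 10.02 × √(1 − 0.286) = 8.470 rad/s.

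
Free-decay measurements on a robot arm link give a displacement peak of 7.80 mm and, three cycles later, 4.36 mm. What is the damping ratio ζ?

Logarithmic decrement δ = (1/n)·ln(x₀/x_n) = (1/3)·ln(7.80/4.36) = (1/3)·ln(1.789) = 0.1939.
ζ = δ/√(4π² + δ²) = 0.1939/√(39.48 + 0.0376) = 0.1939/6.286 = 0.03084.

0.0308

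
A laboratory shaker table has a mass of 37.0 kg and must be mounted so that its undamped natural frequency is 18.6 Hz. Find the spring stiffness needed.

505000 N/m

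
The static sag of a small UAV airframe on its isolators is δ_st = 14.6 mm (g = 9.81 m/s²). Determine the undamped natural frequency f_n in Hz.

4.13 Hz

ω_n = √(g/δ_st) = √(9.81/0.0146) = √671.9 = 25.92 rad/s.
f_n = ω_n/(2π) = 25.92/6.283 = 4.126 Hz.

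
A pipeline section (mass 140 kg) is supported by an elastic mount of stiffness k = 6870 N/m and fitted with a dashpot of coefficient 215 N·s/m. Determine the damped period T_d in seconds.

ω_n = √(k/m) = √(6870/140) = 7.005 rad/s.
Critical damping c_c = 2√(k·m) = 2√(6870 × 140) = 1961 N·s/m, so ζ = c/c_c = 215/1961 = 0.1096.
ω_d = ω_n√(1 − ζ²) = 7.005 × √(1 − 0.0120) = 6.963 rad/s.
T_d = 2π/ω_d = 0.9024 s.

0.902 s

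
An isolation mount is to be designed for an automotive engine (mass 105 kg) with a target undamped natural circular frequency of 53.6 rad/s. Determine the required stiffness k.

302000 N/m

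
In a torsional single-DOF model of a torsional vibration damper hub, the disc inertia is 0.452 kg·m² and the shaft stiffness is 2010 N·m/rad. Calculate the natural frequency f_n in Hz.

10.6 Hz

ω_n = √(k_t/J) = √(2010/0.452) = √4447 = 66.69 rad/s.
f_n = ω_n/(2π) = 66.69/6.283 = 10.61 Hz.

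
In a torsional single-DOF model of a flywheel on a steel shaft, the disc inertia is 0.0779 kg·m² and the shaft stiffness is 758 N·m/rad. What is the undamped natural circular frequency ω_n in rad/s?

ω_n = √(k_t/J) = √(758/0.0779) = √9730 = 98.64 rad/s.

98.6 rad/s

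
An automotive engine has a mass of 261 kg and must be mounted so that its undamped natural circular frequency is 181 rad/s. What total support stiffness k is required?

8550000 N/m

k = m·ω_n² = 261 × 181.0² = 261 × 32760 = 8551000 N/m.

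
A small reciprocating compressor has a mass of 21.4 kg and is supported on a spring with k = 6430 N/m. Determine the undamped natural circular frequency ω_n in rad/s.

ω_n = √(k/m) = √(6430/21.4) = √300.5 = 17.33 rad/s.

17.3 rad/s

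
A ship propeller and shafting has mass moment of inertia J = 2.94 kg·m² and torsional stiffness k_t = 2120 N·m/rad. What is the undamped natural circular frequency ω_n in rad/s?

26.9 rad/s

ω_n = √(k_t/J) = √(2120/2.94) = √721.1 = 26.85 rad/s.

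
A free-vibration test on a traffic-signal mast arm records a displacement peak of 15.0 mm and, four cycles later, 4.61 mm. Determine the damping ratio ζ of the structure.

0.0469

Logarithmic decrement δ = (1/n)·ln(x₀/x_n) = (1/4)·ln(15.0/4.61) = (1/4)·ln(3.254) = 0.2950.
ζ = δ/√(4π² + δ²) = 0.2950/√(39.48 + 0.0870) = 0.2950/6.290 = 0.04689.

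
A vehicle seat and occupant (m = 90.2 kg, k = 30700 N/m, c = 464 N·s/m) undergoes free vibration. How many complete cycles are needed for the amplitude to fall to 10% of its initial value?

3 cycles

ζ = c/(2√(km)) = 464/(2√(30700 × 90.2)) = 464/3328 = 0.1394.
Logarithmic decrement δ = 2πζ/√(1 − ζ²) = 2π × 0.1394/√(1 − 0.0194) = 0.8846.
x_n/x₀ = e^(−nδ) ≤ 0.1; take ln: n ≥ ln(1/0.1)/δ = 2.303/0.8846 = 2.603.
So 3 complete cycles are required.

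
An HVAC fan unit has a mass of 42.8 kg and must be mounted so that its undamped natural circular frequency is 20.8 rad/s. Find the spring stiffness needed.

18500 N/m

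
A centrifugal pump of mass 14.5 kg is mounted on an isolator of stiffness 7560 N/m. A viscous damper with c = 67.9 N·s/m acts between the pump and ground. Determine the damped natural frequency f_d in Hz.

ω_n = √(k/m) = √(7560/14.5) = 22.83 rad/s.
Critical damping c_c = 2√(k·m) = 2√(7560 × 14.5) = 662.2 N·s/m, so ζ = c/c_c = 67.9/662.2 = 0.1025.
ω_d = ω_n√(1 − ζ²) = 22.83 × √(1 − 0.0105) = 22.71 rad/s.
f_d = ω_d/(2π) = 3.615 Hz.

3.61 Hz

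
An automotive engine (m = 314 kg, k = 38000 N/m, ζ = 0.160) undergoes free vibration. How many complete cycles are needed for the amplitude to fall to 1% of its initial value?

5 cycles

Logarithmic decrement δ = 2πζ/√(1 − ζ²) = 2π × 0.1600/√(1 − 0.0256) = 1.018.
x_n/x₀ = e^(−nδ) ≤ 0.01; take ln: n ≥ ln(1/0.01)/δ = 4.605/1.018 = 4.522.
So 5 complete cycles are required.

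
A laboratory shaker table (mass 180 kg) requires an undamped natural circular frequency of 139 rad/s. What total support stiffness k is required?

3480000 N/m

k = m·ω_n² = 180 × 139.0² = 180 × 19320 = 3478000 N/m.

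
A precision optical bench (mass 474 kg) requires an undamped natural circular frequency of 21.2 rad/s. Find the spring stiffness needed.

k = m·ω_n² = 474 × 21.20² = 474 × 449.4 = 213000 N/m.

213000 N/m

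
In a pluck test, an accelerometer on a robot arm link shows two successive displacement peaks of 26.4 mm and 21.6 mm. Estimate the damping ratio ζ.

Logarithmic decrement δ = (1/n)·ln(x₀/x_n) = (1/1)·ln(26.4/21.6) = (1/1)·ln(1.222) = 0.2007.
ζ = δ/√(4π² + δ²) = 0.2007/√(39.48 + 0.0403) = 0.2007/6.286 = 0.03192.

0.0319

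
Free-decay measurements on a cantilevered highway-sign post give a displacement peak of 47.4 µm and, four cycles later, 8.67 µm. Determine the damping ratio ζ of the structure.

0.0674

Logarithmic decrement δ = (1/n)·ln(x₀/x_n) = (1/4)·ln(47.4/8.67) = (1/4)·ln(5.467) = 0.4247.
ζ = δ/√(4π² + δ²) = 0.4247/√(39.48 + 0.180) = 0.4247/6.298 = 0.06744.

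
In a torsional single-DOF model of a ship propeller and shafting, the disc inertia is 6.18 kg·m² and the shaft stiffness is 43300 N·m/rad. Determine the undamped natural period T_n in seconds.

0.0751 s

ω_n = √(k_t/J) = √(43300/6.18) = √7006 = 83.70 rad/s.
T_n = 2π/ω_n = 6.283/83.70 = 0.07506 s.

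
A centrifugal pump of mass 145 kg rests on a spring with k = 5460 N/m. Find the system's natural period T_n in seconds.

1.02 s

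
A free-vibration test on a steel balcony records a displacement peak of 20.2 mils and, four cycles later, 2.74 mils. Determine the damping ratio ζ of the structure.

Logarithmic decrement δ = (1/n)·ln(x₀/x_n) = (1/4)·ln(20.2/2.74) = (1/4)·ln(7.372) = 0.4994.
ζ = δ/√(4π² + δ²) = 0.4994/√(39.48 + 0.249) = 0.4994/6.303 = 0.07924.

0.0792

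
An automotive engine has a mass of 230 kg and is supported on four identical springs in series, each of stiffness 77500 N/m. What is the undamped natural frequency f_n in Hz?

Series springs: 1/k_eq = 4/77500, so k_eq = 77500/4 = 19380 N/m.
ω_n = √(k_eq/m) = √(19380/230) = √84.24 = 9.178 rad/s.
f_n = ω_n/(2π) = 9.178/6.283 = 1.461 Hz.

1.46 Hz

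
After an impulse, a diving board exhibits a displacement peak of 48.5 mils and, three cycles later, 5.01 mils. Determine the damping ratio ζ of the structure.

Logarithmic decrement δ = (1/n)·ln(x₀/x_n) = (1/3)·ln(48.5/5.01) = (1/3)·ln(9.681) = 0.7567.
ζ = δ/√(4π² + δ²) = 0.7567/√(39.48 + 0.573) = 0.7567/6.329 = 0.1196.

0.120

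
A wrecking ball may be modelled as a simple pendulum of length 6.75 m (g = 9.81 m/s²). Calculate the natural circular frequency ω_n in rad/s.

1.21 rad/s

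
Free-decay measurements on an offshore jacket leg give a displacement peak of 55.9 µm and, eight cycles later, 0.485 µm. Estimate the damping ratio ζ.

0.0940

Logarithmic decrement δ = (1/n)·ln(x₀/x_n) = (1/8)·ln(55.9/0.485) = (1/8)·ln(115.3) = 0.5934.
ζ = δ/√(4π² + δ²) = 0.5934/√(39.48 + 0.352) = 0.5934/6.311 = 0.09402.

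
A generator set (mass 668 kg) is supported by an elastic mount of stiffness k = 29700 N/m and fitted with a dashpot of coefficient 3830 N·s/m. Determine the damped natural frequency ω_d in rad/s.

6.02 rad/s

ω_n = √(k/m) = √(29700/668) = 6.668 rad/s.
Critical damping c_c = 2√(k·m) = 2√(29700 × 668) = 8908 N·s/m, so ζ = c/c_c = 3830/8908 = 0.4299.
ω_d = ω_n√(1 − ζ²) = 6.668 × √(1 − 0.185) = 6.020 rad/s.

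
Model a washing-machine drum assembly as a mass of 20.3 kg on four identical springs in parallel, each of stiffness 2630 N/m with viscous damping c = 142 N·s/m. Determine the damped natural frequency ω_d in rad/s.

22.5 rad/s

Parallel springs add: k_eq = 4 × 2630 = 10520 N/m.
ω_n = √(k_eq/m) = √(10520/20.3) = 22.76 rad/s.
Critical damping c_c = 2√(k_eq·m) = 2√(10520 × 20.3) = 924.2 N·s/m, so ζ = c/c_c = 142/924.2 = 0.1536.
ω_d = ω_n√(1 − ζ²) = 22.76 × √(1 − 0.0236) = 22.49 rad/s.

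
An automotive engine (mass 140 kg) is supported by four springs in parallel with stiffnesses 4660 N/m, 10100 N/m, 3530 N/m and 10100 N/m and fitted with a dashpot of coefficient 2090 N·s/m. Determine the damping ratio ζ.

0.524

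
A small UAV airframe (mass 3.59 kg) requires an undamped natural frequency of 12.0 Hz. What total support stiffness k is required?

20400 N/m

ω_n = 2πf_n = 2π × 12.0 = 75.40 rad/s.
k = m·ω_n² = 3.59 × 75.40² = 3.59 × 5685 = 20410 N/m.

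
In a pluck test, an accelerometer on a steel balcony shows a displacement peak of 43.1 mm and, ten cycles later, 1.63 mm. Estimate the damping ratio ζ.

Logarithmic decrement δ = (1/n)·ln(x₀/x_n) = (1/10)·ln(43.1/1.63) = (1/10)·ln(26.44) = 0.3275.
ζ = δ/√(4π² + δ²) = 0.3275/√(39.48 + 0.107) = 0.3275/6.292 = 0.05205.

0.0521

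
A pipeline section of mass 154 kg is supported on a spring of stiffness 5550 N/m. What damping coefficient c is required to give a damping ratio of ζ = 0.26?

481 N·s/m

c_c = 2√(k·m) = 2√(5550 × 154) = 1849 N·s/m.
c = ζ·c_c = 0.26 × 1849 = 480.7 N·s/m.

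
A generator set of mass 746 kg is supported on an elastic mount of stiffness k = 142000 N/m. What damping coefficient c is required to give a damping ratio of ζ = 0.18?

3710 N·s/m

c_c = 2√(k·m) = 2√(142000 × 746) = 20580 N·s/m.
c = ζ·c_c = 0.18 × 20580 = 3705 N·s/m.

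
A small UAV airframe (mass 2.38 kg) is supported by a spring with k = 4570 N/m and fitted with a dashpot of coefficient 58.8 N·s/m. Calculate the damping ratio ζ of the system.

ω_n = √(k/m) = √(4570/2.38) = 43.82 rad/s.
Critical damping c_c = 2√(k·m) = 2√(4570 × 2.38) = 208.6 N·s/m, so ζ = c/c_c = 58.8/208.6 = 0.2819.

0.282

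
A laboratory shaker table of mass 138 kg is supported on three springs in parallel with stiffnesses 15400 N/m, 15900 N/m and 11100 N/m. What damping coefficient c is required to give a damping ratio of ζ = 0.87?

Parallel springs add: k_eq = 15400 + 15900 + 11100 = 42400 N/m.
c_c = 2√(k_eq·m) = 2√(42400 × 138) = 4838 N·s/m.
c = ζ·c_c = 0.87 × 4838 = 4209 N·s/m.

4210 N·s/m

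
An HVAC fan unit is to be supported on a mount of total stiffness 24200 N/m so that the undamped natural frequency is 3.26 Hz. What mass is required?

ω_n = 2πf_n = 2π × 3.26 = 20.48 rad/s.
m = k/ω_n² = 24200/20.48² = 24200/419.6 = 57.68 kg.

57.7 kg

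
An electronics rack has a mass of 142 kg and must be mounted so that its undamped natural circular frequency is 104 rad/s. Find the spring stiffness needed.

k = m·ω_n² = 142 × 104.0² = 142 × 10820 = 1536000 N/m.

1540000 N/m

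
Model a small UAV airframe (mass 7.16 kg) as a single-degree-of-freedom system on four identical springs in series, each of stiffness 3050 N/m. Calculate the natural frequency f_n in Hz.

Series springs: 1/k_eq = 4/3050, so k_eq = 3050/4 = 762.5 N/m.
ω_n = √(k_eq/m) = √(762.5/7.16) = √106.5 = 10.32 rad/s.
f_n = ω_n/(2π) = 10.32/6.283 = 1.642 Hz.

1.64 Hz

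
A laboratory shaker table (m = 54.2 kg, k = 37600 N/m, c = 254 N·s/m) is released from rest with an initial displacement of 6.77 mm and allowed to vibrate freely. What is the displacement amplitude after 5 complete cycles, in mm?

ζ = c/(2√(km)) = 254/(2√(37600 × 54.2)) = 254/2855 = 0.08896.
Logarithmic decrement δ = 2πζ/√(1 − ζ²) = 2π × 0.08896/√(1 − 0.00791) = 0.5612.
After n cycles, x_n/x₀ = e^(−nδ), so x_5 = 6.77 × e^(−5 × 0.5612) = 6.77 × 0.06045 = 0.4092 mm.

0.409 mm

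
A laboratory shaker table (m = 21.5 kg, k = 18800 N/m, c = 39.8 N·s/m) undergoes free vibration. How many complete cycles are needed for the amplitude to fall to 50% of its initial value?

4 cycles

ζ = c/(2√(km)) = 39.8/(2√(18800 × 21.5)) = 39.8/1272 = 0.03130.
Logarithmic decrement δ = 2πζ/√(1 − ζ²) = 2π × 0.03130/√(1 − 0.000980) = 0.1968.
x_n/x₀ = e^(−nδ) ≤ 0.5; take ln: n ≥ ln(1/0.5)/δ = 0.6931/0.1968 = 3.523.
So 4 complete cycles are required.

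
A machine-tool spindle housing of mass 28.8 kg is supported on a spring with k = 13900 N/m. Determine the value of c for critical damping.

1270 N·s/m

c_c = 2√(k·m) = 2√(13900 × 28.8) = 2 × 632.7 = 1265 N·s/m.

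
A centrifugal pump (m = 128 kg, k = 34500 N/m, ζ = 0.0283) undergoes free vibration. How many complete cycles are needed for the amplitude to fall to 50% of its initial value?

Logarithmic decrement δ = 2πζ/√(1 − ζ²) = 2π × 0.02830/√(1 − 0.000801) = 0.1779.
x_n/x₀ = e^(−nδ) ≤ 0.5; take ln: n ≥ ln(1/0.5)/δ = 0.6931/0.1779 = 3.897.
So 4 complete cycles are required.

4 cycles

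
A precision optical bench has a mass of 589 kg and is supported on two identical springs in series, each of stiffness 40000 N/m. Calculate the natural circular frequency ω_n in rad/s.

5.83 rad/s

Series springs: 1/k_eq = 2/40000, so k_eq = 40000/2 = 20000 N/m.
ω_n = √(k_eq/m) = √(20000/589) = √33.96 = 5.827 rad/s.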